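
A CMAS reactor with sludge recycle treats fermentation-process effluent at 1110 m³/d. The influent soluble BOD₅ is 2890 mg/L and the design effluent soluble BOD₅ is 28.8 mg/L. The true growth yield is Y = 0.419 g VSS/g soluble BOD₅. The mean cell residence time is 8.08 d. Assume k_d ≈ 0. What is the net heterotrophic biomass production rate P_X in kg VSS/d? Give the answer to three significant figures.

P_X ≈ 1330 kg VSS/d

With endogenous decay neglected, the observed yield equals the true yield: Y_obs = Y = 0.419 g VSS/g soluble BOD₅.
Q·(S₀ − S) = 1110 × (2890 − 28.8) × 10⁻³ = 3176 kg/d removed.
Net biomass production P_X = Y_obs × Q·(S₀ − S) = 0.4190 × 3176 = 1331 kg VSS/d.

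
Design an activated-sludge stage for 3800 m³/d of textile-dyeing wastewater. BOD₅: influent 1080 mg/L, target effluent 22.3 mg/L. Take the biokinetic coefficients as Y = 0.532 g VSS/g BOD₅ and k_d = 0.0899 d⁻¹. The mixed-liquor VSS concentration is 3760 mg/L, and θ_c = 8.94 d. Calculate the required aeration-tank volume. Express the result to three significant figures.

V ≈ 2820 m³

Rearranging the biomass balance for a CMAS with decay, V = Y·Q·ΔS·θ_c / [X·(1+k_d θ_c)] = 0.532 × 3800 × (1080 − 22.3) × 8.94 / [3760 × (1 + 0.0899 × 8.94)] = 1.91×10^7 / 6782 = 2819 m³.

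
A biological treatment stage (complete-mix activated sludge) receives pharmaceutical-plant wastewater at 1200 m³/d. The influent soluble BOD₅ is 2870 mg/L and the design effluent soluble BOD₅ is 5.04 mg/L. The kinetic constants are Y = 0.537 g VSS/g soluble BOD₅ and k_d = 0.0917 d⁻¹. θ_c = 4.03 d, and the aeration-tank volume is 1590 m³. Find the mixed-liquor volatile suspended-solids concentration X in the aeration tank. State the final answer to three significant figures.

X ≈ 3420 mg/L

Solving the biomass balance for X: X = Y Q (S₀−S) θ_c / [V (1+k_d θ_c)] = 0.537 × 1200 × (2870 − 5.04) × 4.03 / [1590 × (1 + 0.0917 × 4.03)] = 3417 mg/L.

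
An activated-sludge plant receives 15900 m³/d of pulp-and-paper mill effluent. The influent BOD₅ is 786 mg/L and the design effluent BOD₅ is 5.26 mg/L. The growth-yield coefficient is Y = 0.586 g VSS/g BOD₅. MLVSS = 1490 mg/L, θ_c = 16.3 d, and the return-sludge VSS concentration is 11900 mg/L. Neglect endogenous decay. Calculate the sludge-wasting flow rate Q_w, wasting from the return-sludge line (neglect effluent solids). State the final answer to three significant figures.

Q_w ≈ 611 m³/d

Biomass mass balance (decay neglected): V·X = Y·Q·(S₀ − S)·θ_c, so V = 0.586 × 15900 × (786 − 5.26) × 16.3 / 1490 = 79580 m³.
Q_w = (V·X)/(θ_c X_r) = 79580 × 1490 / (16.3 × 11900) = 611.3 m³/d.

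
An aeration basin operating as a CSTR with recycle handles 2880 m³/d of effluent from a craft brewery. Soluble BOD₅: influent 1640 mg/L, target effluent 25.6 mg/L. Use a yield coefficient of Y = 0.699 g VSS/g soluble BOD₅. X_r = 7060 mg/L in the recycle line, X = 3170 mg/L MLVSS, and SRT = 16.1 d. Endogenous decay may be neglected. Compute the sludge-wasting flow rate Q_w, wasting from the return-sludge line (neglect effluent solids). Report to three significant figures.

With k_d = 0 the design equation reduces to V = Y Q (S₀−S) θ_c / X = 0.699 × 2880 × (1640 − 25.6) × 16.1 / 3170 = 16506 m³.
Wasting from the return line (neglecting effluent solids): Q_w = V·X / (θ_c·X_r) = 16506 × 3170 / (16.1 × 7060) = 460.3 m³/d.

Q_w ≈ 460 m³/d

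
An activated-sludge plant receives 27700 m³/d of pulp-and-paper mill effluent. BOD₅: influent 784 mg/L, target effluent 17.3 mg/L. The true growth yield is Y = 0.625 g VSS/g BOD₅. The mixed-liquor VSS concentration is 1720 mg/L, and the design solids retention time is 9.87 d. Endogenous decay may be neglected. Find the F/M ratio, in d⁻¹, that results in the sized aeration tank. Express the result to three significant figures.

V·X = Y·Q·ΔS·θ_c gives V = 0.625 × 27700 × (784 − 17.3) × 9.87 / 1720 = 76168 m³.
F/M = Q·S₀ / (V·X) = 27700 × 784 / (76168 × 1720) = 0.1658 g BOD₅·(g VSS·d)⁻¹.

F/M ≈ 0.166 d⁻¹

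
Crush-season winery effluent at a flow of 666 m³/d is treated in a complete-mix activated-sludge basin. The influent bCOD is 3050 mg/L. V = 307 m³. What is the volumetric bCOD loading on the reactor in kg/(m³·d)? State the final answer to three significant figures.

L_v = Q S₀ / V = 666 × 3050 × 10⁻³ / 307.0 = 6.617 kg/(m³·d).

L_v ≈ 6.62 kg bCOD/(m³·d)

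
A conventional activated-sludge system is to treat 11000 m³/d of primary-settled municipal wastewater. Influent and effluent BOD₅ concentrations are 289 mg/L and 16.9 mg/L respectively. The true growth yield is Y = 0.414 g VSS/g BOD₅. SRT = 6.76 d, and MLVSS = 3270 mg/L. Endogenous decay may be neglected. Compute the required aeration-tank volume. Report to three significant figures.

Biomass mass balance (decay neglected): V·X = Y·Q·(S₀ − S)·θ_c, so V = 0.414 × 11000 × (289 − 16.9) × 6.76 / 3270 = 2562 m³.

V ≈ 2560 m³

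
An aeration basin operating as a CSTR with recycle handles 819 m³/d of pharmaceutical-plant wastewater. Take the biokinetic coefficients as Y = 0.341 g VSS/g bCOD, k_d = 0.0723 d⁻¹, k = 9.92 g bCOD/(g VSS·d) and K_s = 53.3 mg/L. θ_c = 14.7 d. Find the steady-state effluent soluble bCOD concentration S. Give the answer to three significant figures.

S ≈ 2.31 mg/L

Effluent substrate depends only on kinetics and SRT: S = K_s(1 + k_d θ_c) / [θ_c(Yk − k_d) − 1] = 53.3 × (1 + 0.0723 × 14.7) / [14.7 × (0.341 × 9.92 − 0.0723) − 1] = 109.9 / 47.66 = 2.307 mg/L.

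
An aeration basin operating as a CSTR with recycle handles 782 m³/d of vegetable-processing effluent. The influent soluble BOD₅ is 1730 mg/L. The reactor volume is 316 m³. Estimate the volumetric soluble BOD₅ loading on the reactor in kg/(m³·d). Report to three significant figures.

L_v ≈ 4.28 kg soluble BOD₅/(m³·d)

Volumetric loading L_v = Q·S₀ / V = 782 × 1730 g/m³ / 316.0 m³ = 4281 g/(m³·d) = 4.281 kg soluble BOD₅/(m³·d).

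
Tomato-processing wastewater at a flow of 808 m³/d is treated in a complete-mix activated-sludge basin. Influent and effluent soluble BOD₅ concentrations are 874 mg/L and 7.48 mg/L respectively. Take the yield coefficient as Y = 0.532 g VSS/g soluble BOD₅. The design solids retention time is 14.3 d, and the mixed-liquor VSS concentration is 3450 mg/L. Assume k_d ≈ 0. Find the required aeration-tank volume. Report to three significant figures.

V ≈ 1540 m³

V·X = Y·Q·ΔS·θ_c gives V = 0.532 × 808 × (874 − 7.48) × 14.3 / 3450 = 1544 m³.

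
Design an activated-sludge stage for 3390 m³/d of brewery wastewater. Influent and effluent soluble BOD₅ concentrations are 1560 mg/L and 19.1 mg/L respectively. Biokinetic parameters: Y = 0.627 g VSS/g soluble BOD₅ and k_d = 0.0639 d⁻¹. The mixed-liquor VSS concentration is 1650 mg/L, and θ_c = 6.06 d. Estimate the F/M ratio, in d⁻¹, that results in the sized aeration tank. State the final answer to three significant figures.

F/M ≈ 0.370 d⁻¹

From the SRT design equation V = Y Q (S₀−S) θ_c / [X (1 + k_d θ_c)] = 0.627 × 3390 × (1560 − 19.1) × 6.06 / [1650 × (1 + 0.0639 × 6.06)] = 1.98×10^7 / 2289 = 8671 m³.
F/M = applied load / biomass = Q·S₀/(V·X) = 3390 × 1560 / (8671 × 1650) = 0.3696 d⁻¹.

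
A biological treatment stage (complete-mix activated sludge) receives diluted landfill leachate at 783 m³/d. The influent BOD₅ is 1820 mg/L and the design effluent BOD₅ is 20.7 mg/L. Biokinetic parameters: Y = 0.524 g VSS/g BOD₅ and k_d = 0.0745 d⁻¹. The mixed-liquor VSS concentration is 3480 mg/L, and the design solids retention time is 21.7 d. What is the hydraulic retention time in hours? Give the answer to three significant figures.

τ ≈ 53.9 h

Rearranging the biomass balance for a CMAS with decay, V = Y·Q·ΔS·θ_c / [X·(1+k_d θ_c)] = 0.524 × 783 × (1820 − 20.7) × 21.7 / [3480 × (1 + 0.0745 × 21.7)] = 1.6×10^7 / 9106 = 1759 m³.
HRT = V/Q = 1759 m³ / 783 m³·d⁻¹ = 2.247 d × 24 = 53.92 h.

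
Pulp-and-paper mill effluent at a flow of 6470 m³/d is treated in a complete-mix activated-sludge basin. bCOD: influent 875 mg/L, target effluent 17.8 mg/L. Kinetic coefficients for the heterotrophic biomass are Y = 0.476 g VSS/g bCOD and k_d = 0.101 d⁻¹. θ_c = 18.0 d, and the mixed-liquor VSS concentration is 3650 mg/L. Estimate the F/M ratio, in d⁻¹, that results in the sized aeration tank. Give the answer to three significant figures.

F/M ≈ 0.336 d⁻¹

From the SRT design equation V = Y Q (S₀−S) θ_c / [X (1 + k_d θ_c)] = 0.476 × 6470 × (875 − 17.8) × 18.0 / [3650 × (1 + 0.101 × 18.0)] = 4.75×10^7 / 10286 = 4620 m³.
F/M = applied load / biomass = Q·S₀/(V·X) = 6470 × 875 / (4620 × 3650) = 0.3357 d⁻¹.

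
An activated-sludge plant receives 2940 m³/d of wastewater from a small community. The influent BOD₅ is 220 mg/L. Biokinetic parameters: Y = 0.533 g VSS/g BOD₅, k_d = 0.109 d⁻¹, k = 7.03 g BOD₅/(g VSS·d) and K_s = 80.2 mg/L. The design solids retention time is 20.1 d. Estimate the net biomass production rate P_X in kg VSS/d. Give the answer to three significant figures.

P_X ≈ 106 kg VSS/d

From the Monod/SRT balance for a CMAS, S = K_s·(1+k_d θ_c)/[θ_c·(Y k − k_d) − 1] = 80.2 × (1 + 0.109 × 20.1) / [20.1 × (0.533 × 7.03 − 0.109) − 1] = 255.9 / 72.12 = 3.548 mg/L.
Y_obs = Y / (1 + k_d θ_c) = 0.533 / (1 + 0.109 × 20.1) = 0.533 / 3.191 = 0.1670.
Q·(S₀ − S) = 2940 × (220 − 3.55) × 10⁻³ = 636.4 kg/d removed.
So the net sludge growth is P_X = 0.1670 × 636.4 = 106.3 kg VSS/d.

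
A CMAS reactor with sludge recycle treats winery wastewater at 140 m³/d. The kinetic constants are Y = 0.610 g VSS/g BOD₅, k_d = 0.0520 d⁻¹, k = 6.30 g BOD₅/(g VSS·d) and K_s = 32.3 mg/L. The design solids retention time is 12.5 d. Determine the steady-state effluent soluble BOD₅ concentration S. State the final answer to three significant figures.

From the Monod/SRT balance for a CMAS, S = K_s·(1+k_d θ_c)/[θ_c·(Y k − k_d) − 1] = 32.3 × (1 + 0.0520 × 12.5) / [12.5 × (0.610 × 6.30 − 0.0520) − 1] = 53.29 / 46.39 = 1.149 mg/L.

S ≈ 1.15 mg/L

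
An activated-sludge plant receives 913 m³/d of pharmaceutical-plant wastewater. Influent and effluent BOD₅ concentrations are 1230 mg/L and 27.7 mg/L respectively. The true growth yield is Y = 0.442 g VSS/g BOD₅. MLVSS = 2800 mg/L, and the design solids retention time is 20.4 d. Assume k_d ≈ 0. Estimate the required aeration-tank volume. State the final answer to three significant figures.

V ≈ 3530 m³

V·X = Y·Q·ΔS·θ_c gives V = 0.442 × 913 × (1230 − 27.7) × 20.4 / 2800 = 3535 m³.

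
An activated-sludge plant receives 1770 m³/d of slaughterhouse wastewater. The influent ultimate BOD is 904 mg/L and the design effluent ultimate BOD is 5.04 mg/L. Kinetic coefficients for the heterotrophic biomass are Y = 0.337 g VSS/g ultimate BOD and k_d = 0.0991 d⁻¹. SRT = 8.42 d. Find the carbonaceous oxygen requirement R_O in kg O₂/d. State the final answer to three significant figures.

R_O ≈ 1180 kg O₂/d

The observed yield is Y_obs = Y/(1 + k_d·θ_c) = 0.337 / (1 + 0.0991 × 8.42) = 0.337 / 1.834 = 0.1837 g VSS per g ultimate BOD removed.
Mass of ultimate BOD removed per day: Q(S₀ − S) = 1770 × 899.0 g/m³ = 1591 kg/d.
Net sludge production P_X = 0.1837 × 1591 = 292.3 kg VSS/d.
R_O = Q·(S₀ − S) − 1.42·P_X = 1591 − 1.42 × 292.3 = 1176 kg O₂/d.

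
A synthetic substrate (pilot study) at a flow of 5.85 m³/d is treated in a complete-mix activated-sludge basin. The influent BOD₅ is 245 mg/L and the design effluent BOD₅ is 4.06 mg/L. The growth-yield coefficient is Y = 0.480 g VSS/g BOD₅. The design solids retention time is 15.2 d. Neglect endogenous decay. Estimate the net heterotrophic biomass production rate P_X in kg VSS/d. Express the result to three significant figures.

Since k_d ≈ 0, Y_obs = Y = 0.480 g VSS/g BOD₅.
ΔS = 245 − 4.06 = 240.9 mg/L, so the substrate removal rate is 5.85 × 240.9/1000 = 1.409 kg BOD₅/d.
So the net sludge growth is P_X = 0.4800 × 1.409 = 0.6766 kg VSS/d.

P_X ≈ 0.677 kg VSS/d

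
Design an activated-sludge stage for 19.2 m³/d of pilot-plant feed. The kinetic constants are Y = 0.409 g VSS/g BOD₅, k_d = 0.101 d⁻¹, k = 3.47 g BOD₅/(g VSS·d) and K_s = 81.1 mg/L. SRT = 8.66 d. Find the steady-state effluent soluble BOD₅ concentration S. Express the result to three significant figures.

For a completely mixed reactor with recycle the Lawrence–McCarty relation gives S = K_s·(1 + k_d·θ_c) / [θ_c·(Y·k − k_d) − 1] = 81.1 × (1 + 0.101 × 8.66) / [8.66 × (0.409 × 3.47 − 0.101) − 1] = 152.0 / 10.42 = 14.60 mg/L.

S ≈ 14.6 mg/L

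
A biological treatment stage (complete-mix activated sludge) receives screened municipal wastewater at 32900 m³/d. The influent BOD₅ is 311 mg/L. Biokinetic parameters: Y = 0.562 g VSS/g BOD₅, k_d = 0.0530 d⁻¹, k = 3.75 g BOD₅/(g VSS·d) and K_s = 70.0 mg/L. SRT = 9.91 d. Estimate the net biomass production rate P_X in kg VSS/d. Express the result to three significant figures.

Effluent substrate depends only on kinetics and SRT: S = K_s(1 + k_d θ_c) / [θ_c(Yk − k_d) − 1] = 70.0 × (1 + 0.0530 × 9.91) / [9.91 × (0.562 × 3.75 − 0.0530) − 1] = 106.8 / 19.36 = 5.515 mg/L.
The observed yield is Y_obs = Y/(1 + k_d·θ_c) = 0.562 / (1 + 0.0530 × 9.91) = 0.562 / 1.525 = 0.3685 g VSS per g BOD₅ removed.
Mass of BOD₅ removed per day: Q(S₀ − S) = 32900 × 305.5 g/m³ = 10051 kg/d.
Net biomass production P_X = Y_obs × Q·(S₀ − S) = 0.3685 × 10051 = 3703 kg VSS/d.

P_X ≈ 3700 kg VSS/d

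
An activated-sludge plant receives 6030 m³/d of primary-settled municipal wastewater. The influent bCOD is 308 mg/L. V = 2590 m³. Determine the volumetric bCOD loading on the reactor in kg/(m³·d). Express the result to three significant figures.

L_v = Q S₀ / V = 6030 × 308 × 10⁻³ / 2590 = 0.7171 kg/(m³·d).

L_v ≈ 0.717 kg bCOD/(m³·d)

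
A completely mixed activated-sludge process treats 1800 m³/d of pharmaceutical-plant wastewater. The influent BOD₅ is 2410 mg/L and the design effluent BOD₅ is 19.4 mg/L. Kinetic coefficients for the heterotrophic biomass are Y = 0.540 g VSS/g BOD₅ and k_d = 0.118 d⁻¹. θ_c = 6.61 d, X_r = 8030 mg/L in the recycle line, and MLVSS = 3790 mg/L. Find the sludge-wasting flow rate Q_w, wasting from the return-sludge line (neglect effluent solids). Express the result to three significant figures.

From the SRT design equation V = Y Q (S₀−S) θ_c / [X (1 + k_d θ_c)] = 0.540 × 1800 × (2410 − 19.4) × 6.61 / [3790 × (1 + 0.118 × 6.61)] = 1.54×10^7 / 6746 = 2277 m³.
θ_c = V·X/(Q_w·X_r) when wasting from the recycle, so Q_w = V·X/(θ_c·X_r) = 2277 × 3790 / (6.61 × 8030) = 162.6 m³/d.

Q_w ≈ 163 m³/d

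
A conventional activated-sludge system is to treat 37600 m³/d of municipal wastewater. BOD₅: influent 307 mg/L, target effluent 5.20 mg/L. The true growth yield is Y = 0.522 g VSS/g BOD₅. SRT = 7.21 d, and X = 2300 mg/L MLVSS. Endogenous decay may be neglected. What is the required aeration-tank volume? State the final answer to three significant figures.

V·X = Y·Q·ΔS·θ_c gives V = 0.522 × 37600 × (307 − 5.20) × 7.21 / 2300 = 18569 m³.

V ≈ 18600 m³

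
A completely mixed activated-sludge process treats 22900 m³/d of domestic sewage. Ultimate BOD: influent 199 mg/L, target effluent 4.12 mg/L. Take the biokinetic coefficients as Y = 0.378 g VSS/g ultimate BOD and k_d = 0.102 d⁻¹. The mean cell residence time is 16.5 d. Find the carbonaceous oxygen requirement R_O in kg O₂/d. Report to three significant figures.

R_O ≈ 3570 kg O₂/d

Correct the yield for decay: Y_obs = Y/(1 + k_d θ_c) = 0.378 / (1 + 0.102 × 16.5) = 0.378 / 2.683 = 0.1409.
Mass of ultimate BOD removed per day: Q(S₀ − S) = 22900 × 194.9 g/m³ = 4463 kg/d.
P_X = Y_obs·Q·(S₀ − S) = 0.1409 × 4463 = 628.7 kg VSS/d.
Carbonaceous O₂ demand = substrate oxidised − cell-mass equivalent = 4463 − 1.42 × 628.7 = 3570 kg O₂/d.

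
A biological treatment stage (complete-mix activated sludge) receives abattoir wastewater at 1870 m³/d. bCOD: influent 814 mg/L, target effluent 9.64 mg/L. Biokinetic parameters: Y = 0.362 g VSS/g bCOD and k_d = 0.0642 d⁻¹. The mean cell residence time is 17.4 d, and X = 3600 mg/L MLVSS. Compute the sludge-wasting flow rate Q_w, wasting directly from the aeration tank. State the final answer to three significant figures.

From the SRT design equation V = Y Q (S₀−S) θ_c / [X (1 + k_d θ_c)] = 0.362 × 1870 × (814 − 9.64) × 17.4 / [3600 × (1 + 0.0642 × 17.4)] = 9.47×10^6 / 7621 = 1243 m³.
With mixed-liquor wasting, θ_c = V/Q_w, so Q_w = V/θ_c = 1243/17.4 = 71.44 m³/d.

Q_w ≈ 71.4 m³/d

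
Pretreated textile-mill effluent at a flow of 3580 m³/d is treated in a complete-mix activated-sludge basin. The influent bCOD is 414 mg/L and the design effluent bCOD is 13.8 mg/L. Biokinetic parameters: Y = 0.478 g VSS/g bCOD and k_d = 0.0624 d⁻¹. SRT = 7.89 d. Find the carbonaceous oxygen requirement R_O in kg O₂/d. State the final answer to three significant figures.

Observed yield with endogenous decay: Y_obs = Y / (1 + k_d·θ_c) = 0.478 / (1 + 0.0624 × 7.89) = 0.478 / 1.492 = 0.3203 g VSS/g bCOD.
ΔS = 414 − 13.8 = 400.2 mg/L, so the substrate removal rate is 3580 × 400.2/1000 = 1433 kg bCOD/d.
Net sludge production P_X = 0.3203 × 1433 = 458.9 kg VSS/d.
R_O = Q·ΔS − 1.42 P_X = 1433 − 651.6 = 781.1 kg O₂/d.

R_O ≈ 781 kg O₂/d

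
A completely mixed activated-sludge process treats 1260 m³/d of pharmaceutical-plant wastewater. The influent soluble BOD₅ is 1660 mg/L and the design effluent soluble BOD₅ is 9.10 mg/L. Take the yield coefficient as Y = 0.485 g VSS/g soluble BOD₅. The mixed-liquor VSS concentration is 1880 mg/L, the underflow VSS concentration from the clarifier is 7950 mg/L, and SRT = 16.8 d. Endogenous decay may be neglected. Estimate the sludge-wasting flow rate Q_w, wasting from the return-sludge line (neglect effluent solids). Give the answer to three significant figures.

Q_w ≈ 127 m³/d

With k_d = 0 the design equation reduces to V = Y Q (S₀−S) θ_c / X = 0.485 × 1260 × (1660 − 9.10) × 16.8 / 1880 = 9015 m³.
Wasting from the return line (neglecting effluent solids): Q_w = V·X / (θ_c·X_r) = 9015 × 1880 / (16.8 × 7950) = 126.9 m³/d.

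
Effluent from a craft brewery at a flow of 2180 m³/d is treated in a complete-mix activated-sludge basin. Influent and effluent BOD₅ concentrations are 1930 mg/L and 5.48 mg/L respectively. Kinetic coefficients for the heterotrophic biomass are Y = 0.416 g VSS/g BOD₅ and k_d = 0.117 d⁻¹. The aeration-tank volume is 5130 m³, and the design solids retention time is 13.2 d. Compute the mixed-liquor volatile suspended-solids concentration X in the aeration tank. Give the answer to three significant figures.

X = Y·Q·ΔS·θ_c / [V·(1 + k_d θ_c)] = 0.416 × 2180 × (1930 − 5.48) × 13.2 / [5130 × (1 + 0.117 × 13.2)] = 1765 mg/L.

X ≈ 1760 mg/L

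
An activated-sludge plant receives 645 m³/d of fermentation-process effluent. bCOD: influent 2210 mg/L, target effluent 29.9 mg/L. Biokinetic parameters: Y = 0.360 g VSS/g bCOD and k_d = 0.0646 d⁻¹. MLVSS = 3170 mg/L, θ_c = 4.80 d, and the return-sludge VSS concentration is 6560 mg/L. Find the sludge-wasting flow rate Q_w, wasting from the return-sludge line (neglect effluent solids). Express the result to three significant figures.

Steady-state biomass mass balance: V·X·(1 + k_d·θ_c) = Y·Q·(S₀ − S)·θ_c, so V = 0.360 × 645 × (2210 − 29.9) × 4.80 / [3170 × (1 + 0.0646 × 4.80)] = 2.43×10^6 / 4153 = 585.1 m³.
θ_c = V·X/(Q_w·X_r) when wasting from the recycle, so Q_w = V·X/(θ_c·X_r) = 585.1 × 3170 / (4.80 × 6560) = 58.90 m³/d.

Q_w ≈ 58.9 m³/d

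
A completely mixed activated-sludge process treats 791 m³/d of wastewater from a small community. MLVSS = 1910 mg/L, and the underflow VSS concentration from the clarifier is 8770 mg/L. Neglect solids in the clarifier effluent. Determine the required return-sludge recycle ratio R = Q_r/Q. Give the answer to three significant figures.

Mass balance around the secondary clarifier (neglecting effluent solids): R = X / (X_r − X) = 1910 / (8770 − 1910) = 0.2784.

R ≈ 0.278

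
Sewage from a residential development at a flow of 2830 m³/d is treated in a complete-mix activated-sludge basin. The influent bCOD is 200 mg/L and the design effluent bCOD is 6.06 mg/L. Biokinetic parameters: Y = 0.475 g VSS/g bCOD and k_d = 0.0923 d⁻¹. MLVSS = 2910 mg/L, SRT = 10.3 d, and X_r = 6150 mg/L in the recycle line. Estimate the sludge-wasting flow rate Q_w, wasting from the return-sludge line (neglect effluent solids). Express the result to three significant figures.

Q_w ≈ 21.7 m³/d

Steady-state biomass mass balance: V·X·(1 + k_d·θ_c) = Y·Q·(S₀ − S)·θ_c, so V = 0.475 × 2830 × (200 − 6.06) × 10.3 / [2910 × (1 + 0.0923 × 10.3)] = 2.69×10^6 / 5677 = 473.0 m³.
Q_w = (V·X)/(θ_c X_r) = 473.0 × 2910 / (10.3 × 6150) = 21.73 m³/d.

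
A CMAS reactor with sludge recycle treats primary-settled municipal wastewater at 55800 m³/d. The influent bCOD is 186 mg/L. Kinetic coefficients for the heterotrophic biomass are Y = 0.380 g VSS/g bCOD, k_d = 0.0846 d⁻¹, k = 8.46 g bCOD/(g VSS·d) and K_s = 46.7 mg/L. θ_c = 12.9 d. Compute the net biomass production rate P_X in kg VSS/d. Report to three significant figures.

From the Monod/SRT balance for a CMAS, S = K_s·(1+k_d θ_c)/[θ_c·(Y k − k_d) − 1] = 46.7 × (1 + 0.0846 × 12.9) / [12.9 × (0.380 × 8.46 − 0.0846) − 1] = 97.67 / 39.38 = 2.480 mg/L.
Y_obs = Y / (1 + k_d θ_c) = 0.380 / (1 + 0.0846 × 12.9) = 0.380 / 2.091 = 0.1817.
Q·(S₀ − S) = 55800 × (186 − 2.48) × 10⁻³ = 10240 kg/d removed.
P_X = Y_obs · Q(S₀ − S) = 0.1817 × 10240 = 1861 kg VSS/d.

P_X ≈ 1860 kg VSS/d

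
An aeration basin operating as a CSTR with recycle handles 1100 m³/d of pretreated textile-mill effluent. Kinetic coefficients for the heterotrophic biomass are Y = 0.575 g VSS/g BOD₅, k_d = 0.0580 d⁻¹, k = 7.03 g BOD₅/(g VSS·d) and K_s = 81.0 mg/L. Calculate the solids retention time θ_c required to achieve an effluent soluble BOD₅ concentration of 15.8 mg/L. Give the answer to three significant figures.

θ_c ≈ 1.66 d

At the target effluent, Y k S/(K_s+S) = 0.575×7.03×15.8/96.80 = 0.6598 d⁻¹.
Then 1/θ_c = μ − k_d = 0.6598 − 0.0580 = 0.6018 d⁻¹, giving θ_c = 1.662 d.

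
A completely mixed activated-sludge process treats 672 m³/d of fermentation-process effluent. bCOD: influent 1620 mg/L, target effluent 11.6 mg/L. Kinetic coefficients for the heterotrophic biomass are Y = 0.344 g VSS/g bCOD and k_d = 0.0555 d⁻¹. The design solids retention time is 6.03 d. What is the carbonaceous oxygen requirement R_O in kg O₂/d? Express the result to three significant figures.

R_O ≈ 685 kg O₂/d

Observed yield with endogenous decay: Y_obs = Y / (1 + k_d·θ_c) = 0.344 / (1 + 0.0555 × 6.03) = 0.344 / 1.335 = 0.2577 g VSS/g bCOD.
Substrate removed = Q·(S₀ − S) = 672 m³/d × (1620 − 11.6) g/m³ = 1.08×10^6 g/d = 1081 kg/d.
P_X = Y_obs·Q·(S₀ − S) = 0.2577 × 1081 = 278.6 kg VSS/d.
R_O = Q·ΔS − 1.42 P_X = 1081 − 395.6 = 685.3 kg O₂/d.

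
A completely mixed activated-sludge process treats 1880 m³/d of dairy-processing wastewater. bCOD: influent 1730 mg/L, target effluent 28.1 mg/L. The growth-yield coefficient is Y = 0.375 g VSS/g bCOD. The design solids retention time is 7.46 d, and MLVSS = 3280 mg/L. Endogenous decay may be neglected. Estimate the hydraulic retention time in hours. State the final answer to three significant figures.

Biomass mass balance (decay neglected): V·X = Y·Q·(S₀ − S)·θ_c, so V = 0.375 × 1880 × (1730 − 28.1) × 7.46 / 3280 = 2729 m³.
τ = V/Q = 2729/1880 = 1.452 d, or 34.84 h.

τ ≈ 34.8 h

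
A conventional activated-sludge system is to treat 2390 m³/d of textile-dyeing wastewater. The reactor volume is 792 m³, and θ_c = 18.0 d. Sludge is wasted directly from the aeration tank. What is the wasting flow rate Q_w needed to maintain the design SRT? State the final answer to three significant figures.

Wasting from the aeration tank: Q_w = V / θ_c = 792.0 / 18.0 = 44.00 m³/d.

Q_w ≈ 44.0 m³/d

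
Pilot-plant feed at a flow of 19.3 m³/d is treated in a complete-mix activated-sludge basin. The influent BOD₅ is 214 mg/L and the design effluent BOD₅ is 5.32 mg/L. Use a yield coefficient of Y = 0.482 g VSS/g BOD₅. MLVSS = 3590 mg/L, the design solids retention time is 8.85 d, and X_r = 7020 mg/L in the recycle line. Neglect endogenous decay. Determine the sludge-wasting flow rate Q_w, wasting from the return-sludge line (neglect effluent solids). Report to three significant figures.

Q_w ≈ 0.277 m³/d

V·X = Y·Q·ΔS·θ_c gives V = 0.482 × 19.3 × (214 − 5.32) × 8.85 / 3590 = 4.786 m³.
Q_w = (V·X)/(θ_c X_r) = 4.786 × 3590 / (8.85 × 7020) = 0.2765 m³/d.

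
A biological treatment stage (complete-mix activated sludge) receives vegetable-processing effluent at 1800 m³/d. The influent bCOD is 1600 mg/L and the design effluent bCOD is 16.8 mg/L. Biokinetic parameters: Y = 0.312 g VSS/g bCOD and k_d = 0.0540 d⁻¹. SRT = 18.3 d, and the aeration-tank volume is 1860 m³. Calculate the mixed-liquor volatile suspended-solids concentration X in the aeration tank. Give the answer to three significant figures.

X ≈ 4400 mg/L

Solving the biomass balance for X: X = Y Q (S₀−S) θ_c / [V (1+k_d θ_c)] = 0.312 × 1800 × (1600 − 16.8) × 18.3 / [1860 × (1 + 0.0540 × 18.3)] = 4400 mg/L.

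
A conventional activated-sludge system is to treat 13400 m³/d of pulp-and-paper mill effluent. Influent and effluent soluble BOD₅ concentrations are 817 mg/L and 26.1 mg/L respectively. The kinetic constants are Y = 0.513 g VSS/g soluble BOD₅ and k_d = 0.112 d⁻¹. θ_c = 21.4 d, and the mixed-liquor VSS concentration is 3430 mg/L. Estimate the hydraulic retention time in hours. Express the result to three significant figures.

Steady-state biomass mass balance: V·X·(1 + k_d·θ_c) = Y·Q·(S₀ − S)·θ_c, so V = 0.513 × 13400 × (817 − 26.1) × 21.4 / [3430 × (1 + 0.112 × 21.4)] = 1.16×10^8 / 11651 = 9986 m³.
Hydraulic retention time τ = V/Q = 9986 / 13400 = 0.7452 d = 17.89 h.

τ ≈ 17.9 h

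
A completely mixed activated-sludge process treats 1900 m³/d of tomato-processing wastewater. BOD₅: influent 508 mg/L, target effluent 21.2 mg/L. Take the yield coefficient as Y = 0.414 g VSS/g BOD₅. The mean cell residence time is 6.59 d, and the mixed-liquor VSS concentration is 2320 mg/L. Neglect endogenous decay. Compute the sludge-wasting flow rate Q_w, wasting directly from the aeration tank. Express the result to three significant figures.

Q_w ≈ 165 m³/d

V·X = Y·Q·ΔS·θ_c gives V = 0.414 × 1900 × (508 − 21.2) × 6.59 / 2320 = 1088 m³.
With mixed-liquor wasting, θ_c = V/Q_w, so Q_w = V/θ_c = 1088/6.59 = 165.1 m³/d.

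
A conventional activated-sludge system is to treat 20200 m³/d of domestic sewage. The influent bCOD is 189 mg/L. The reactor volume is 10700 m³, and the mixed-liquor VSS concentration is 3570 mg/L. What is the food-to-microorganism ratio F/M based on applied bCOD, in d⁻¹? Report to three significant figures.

F/M ≈ 0.0999 d⁻¹

F/M = applied load / biomass = Q·S₀/(V·X) = 20200 × 189 / (10700 × 3570) = 0.09995 d⁻¹.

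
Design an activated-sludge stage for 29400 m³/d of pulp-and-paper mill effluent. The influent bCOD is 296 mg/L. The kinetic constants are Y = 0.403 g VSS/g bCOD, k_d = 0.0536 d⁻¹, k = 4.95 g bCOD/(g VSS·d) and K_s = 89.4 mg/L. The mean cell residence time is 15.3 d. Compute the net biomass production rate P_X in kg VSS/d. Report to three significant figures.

For a completely mixed reactor with recycle the Lawrence–McCarty relation gives S = K_s·(1 + k_d·θ_c) / [θ_c·(Y·k − k_d) − 1] = 89.4 × (1 + 0.0536 × 15.3) / [15.3 × (0.403 × 4.95 − 0.0536) − 1] = 162.7 / 28.70 = 5.669 mg/L.
Y_obs = Y / (1 + k_d θ_c) = 0.403 / (1 + 0.0536 × 15.3) = 0.403 / 1.820 = 0.2214.
Mass of bCOD removed per day: Q(S₀ − S) = 29400 × 290.3 g/m³ = 8536 kg/d.
Net biomass production P_X = Y_obs × Q·(S₀ − S) = 0.2214 × 8536 = 1890 kg VSS/d.

P_X ≈ 1890 kg VSS/d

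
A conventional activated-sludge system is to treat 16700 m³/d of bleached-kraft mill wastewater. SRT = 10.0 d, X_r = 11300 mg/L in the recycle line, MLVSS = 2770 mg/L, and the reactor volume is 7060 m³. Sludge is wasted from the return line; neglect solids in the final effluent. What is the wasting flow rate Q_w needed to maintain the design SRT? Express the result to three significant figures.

Q_w ≈ 173 m³/d

Q_w = (V·X)/(θ_c X_r) = 7060 × 2770 / (10.0 × 11300) = 173.1 m³/d.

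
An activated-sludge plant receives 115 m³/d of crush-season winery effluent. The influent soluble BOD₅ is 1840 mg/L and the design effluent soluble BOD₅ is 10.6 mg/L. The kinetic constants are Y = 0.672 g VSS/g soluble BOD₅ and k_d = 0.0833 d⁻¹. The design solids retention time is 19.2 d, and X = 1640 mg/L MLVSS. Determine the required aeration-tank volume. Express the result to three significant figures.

From the SRT design equation V = Y Q (S₀−S) θ_c / [X (1 + k_d θ_c)] = 0.672 × 115 × (1840 − 10.6) × 19.2 / [1640 × (1 + 0.0833 × 19.2)] = 2.71×10^6 / 4263 = 636.7 m³.

V ≈ 637 m³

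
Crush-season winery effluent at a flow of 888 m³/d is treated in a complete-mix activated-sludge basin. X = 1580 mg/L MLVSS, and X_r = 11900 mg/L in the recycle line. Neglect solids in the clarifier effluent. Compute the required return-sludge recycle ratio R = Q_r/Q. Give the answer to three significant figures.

R ≈ 0.153

Mass balance around the secondary clarifier (neglecting effluent solids): R = X / (X_r − X) = 1580 / (11900 − 1580) = 0.1531.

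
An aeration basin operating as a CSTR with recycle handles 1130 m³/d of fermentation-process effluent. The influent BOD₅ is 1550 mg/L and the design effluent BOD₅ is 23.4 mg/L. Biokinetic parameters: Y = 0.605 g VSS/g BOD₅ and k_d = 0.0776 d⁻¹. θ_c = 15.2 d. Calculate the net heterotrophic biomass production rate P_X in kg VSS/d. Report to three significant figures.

Observed yield with endogenous decay: Y_obs = Y / (1 + k_d·θ_c) = 0.605 / (1 + 0.0776 × 15.2) = 0.605 / 2.180 = 0.2776 g VSS/g BOD₅.
Substrate removed = Q·(S₀ − S) = 1130 m³/d × (1550 − 23.4) g/m³ = 1.73×10^6 g/d = 1725 kg/d.
Biomass produced: P_X = Y_obs·Q·ΔS = 0.2776 × 1725 ≈ 478.8 kg VSS/d.

P_X ≈ 479 kg VSS/d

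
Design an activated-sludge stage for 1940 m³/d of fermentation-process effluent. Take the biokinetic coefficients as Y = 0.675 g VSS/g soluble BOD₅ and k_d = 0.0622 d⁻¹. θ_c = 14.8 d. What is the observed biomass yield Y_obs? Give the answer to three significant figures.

Observed yield with endogenous decay: Y_obs = Y / (1 + k_d·θ_c) = 0.675 / (1 + 0.0622 × 14.8) = 0.675 / 1.921 = 0.3515 g VSS/g soluble BOD₅.

Y_obs ≈ 0.351 g VSS/g soluble BOD₅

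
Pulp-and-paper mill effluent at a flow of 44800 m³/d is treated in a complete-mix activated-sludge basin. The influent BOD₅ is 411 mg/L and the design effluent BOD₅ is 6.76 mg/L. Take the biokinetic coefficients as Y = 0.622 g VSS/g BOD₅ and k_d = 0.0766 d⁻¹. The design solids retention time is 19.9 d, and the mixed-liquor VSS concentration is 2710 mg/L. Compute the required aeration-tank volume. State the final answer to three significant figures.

Rearranging the biomass balance for a CMAS with decay, V = Y·Q·ΔS·θ_c / [X·(1+k_d θ_c)] = 0.622 × 44800 × (411 − 6.76) × 19.9 / [2710 × (1 + 0.0766 × 19.9)] = 2.24×10^8 / 6841 = 32768 m³.

V ≈ 32800 m³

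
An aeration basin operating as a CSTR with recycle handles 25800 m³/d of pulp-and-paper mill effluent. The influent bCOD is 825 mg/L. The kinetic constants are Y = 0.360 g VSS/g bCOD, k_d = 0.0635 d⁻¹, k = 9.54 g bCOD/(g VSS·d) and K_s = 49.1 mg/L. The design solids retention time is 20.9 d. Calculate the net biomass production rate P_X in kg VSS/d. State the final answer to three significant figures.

Effluent substrate depends only on kinetics and SRT: S = K_s(1 + k_d θ_c) / [θ_c(Yk − k_d) − 1] = 49.1 × (1 + 0.0635 × 20.9) / [20.9 × (0.360 × 9.54 − 0.0635) − 1] = 114.3 / 69.45 = 1.645 mg/L.
Y_obs = Y / (1 + k_d θ_c) = 0.360 / (1 + 0.0635 × 20.9) = 0.360 / 2.327 = 0.1547.
ΔS = 825 − 1.65 = 823.4 mg/L, so the substrate removal rate is 25800 × 823.4/1000 = 21242 kg bCOD/d.
So the net sludge growth is P_X = 0.1547 × 21242 = 3286 kg VSS/d.

P_X ≈ 3290 kg VSS/d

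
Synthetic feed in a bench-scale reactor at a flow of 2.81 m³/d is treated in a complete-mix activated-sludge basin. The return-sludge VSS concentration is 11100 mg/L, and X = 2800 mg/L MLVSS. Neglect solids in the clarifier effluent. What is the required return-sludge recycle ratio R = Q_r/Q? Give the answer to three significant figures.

R ≈ 0.337

R = Q_r/Q = X/(X_r − X) = 2800 / (11100 − 2800) = 0.3373.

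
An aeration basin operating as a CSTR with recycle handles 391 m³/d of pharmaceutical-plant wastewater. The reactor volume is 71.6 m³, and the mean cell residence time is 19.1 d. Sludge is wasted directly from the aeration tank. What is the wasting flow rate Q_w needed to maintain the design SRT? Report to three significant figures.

With mixed-liquor wasting, θ_c = V/Q_w, so Q_w = V/θ_c = 71.60/19.1 = 3.749 m³/d.

Q_w ≈ 3.75 m³/d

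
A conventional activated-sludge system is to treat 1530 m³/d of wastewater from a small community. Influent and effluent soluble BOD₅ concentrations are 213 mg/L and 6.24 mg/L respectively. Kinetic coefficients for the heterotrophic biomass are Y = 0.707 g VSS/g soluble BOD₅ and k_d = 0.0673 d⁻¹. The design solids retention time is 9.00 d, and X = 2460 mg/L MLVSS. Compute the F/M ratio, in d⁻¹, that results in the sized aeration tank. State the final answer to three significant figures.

F/M ≈ 0.260 d⁻¹

Steady-state biomass mass balance: V·X·(1 + k_d·θ_c) = Y·Q·(S₀ − S)·θ_c, so V = 0.707 × 1530 × (213 − 6.24) × 9.00 / [2460 × (1 + 0.0673 × 9.00)] = 2.01×10^6 / 3950 = 509.6 m³.
Food-to-microorganism ratio F/M = Q S₀ / (V X) = 1530 × 213 / (509.6 × 2460) = 0.2600 d⁻¹.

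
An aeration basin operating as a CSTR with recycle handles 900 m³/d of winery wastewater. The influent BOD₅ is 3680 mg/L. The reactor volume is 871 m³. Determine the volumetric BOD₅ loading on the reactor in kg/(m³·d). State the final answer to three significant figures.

L_v = Q S₀ / V = 900 × 3680 × 10⁻³ / 871.0 = 3.803 kg/(m³·d).

L_v ≈ 3.80 kg BOD₅/(m³·d)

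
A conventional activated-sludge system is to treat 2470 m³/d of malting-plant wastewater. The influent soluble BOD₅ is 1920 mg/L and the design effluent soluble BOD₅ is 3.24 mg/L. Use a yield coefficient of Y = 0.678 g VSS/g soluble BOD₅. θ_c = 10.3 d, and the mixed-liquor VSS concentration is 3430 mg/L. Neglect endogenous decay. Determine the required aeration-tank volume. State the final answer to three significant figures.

Biomass mass balance (decay neglected): V·X = Y·Q·(S₀ − S)·θ_c, so V = 0.678 × 2470 × (1920 − 3.24) × 10.3 / 3430 = 9639 m³.

V ≈ 9640 m³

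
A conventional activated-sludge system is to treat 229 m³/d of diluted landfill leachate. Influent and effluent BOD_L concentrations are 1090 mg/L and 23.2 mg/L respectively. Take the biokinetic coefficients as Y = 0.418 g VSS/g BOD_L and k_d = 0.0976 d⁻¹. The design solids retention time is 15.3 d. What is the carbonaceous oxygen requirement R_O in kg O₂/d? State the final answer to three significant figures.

R_O ≈ 186 kg O₂/d

Observed yield with endogenous decay: Y_obs = Y / (1 + k_d·θ_c) = 0.418 / (1 + 0.0976 × 15.3) = 0.418 / 2.493 = 0.1677 g VSS/g BOD_L.
Mass of BOD_L removed per day: Q(S₀ − S) = 229 × 1067 g/m³ = 244.3 kg/d.
P_X = Y_obs·Q·(S₀ − S) = 0.1677 × 244.3 = 40.96 kg VSS/d.
R_O = Q·(S₀ − S) − 1.42·P_X = 244.3 − 1.42 × 40.96 = 186.1 kg O₂/d.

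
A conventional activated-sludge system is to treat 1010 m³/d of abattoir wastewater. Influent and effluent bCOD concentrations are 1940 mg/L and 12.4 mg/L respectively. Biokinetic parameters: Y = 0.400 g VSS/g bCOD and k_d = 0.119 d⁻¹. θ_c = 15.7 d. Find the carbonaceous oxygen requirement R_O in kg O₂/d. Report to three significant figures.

R_O ≈ 1560 kg O₂/d

Y_obs = Y / (1 + k_d θ_c) = 0.400 / (1 + 0.119 × 15.7) = 0.400 / 2.868 = 0.1395.
Q·(S₀ − S) = 1010 × (1940 − 12.4) × 10⁻³ = 1947 kg/d removed.
Net sludge production P_X = 0.1395 × 1947 = 271.5 kg VSS/d.
R_O = Q·ΔS − 1.42 P_X = 1947 − 385.5 = 1561 kg O₂/d.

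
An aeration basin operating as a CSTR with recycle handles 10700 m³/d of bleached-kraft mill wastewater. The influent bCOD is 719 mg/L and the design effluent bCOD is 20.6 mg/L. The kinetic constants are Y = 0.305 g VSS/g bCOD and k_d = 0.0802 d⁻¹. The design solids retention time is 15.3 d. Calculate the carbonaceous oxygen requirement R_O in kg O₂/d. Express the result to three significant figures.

Y_obs = Y / (1 + k_d θ_c) = 0.305 / (1 + 0.0802 × 15.3) = 0.305 / 2.227 = 0.1370.
Q·(S₀ − S) = 10700 × (719 − 20.6) × 10⁻³ = 7473 kg/d removed.
P_X = Y_obs·Q·(S₀ − S) = 0.1370 × 7473 = 1023 kg VSS/d.
Carbonaceous O₂ demand = substrate oxidised − cell-mass equivalent = 7473 − 1.42 × 1023 = 6020 kg O₂/d.

R_O ≈ 6020 kg O₂/d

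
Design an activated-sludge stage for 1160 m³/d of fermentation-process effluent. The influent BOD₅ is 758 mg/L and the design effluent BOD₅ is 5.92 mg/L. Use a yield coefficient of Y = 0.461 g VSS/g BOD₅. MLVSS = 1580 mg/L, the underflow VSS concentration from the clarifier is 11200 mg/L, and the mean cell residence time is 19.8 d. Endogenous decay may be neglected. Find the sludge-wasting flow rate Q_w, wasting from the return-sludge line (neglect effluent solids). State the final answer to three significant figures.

With k_d = 0 the design equation reduces to V = Y Q (S₀−S) θ_c / X = 0.461 × 1160 × (758 − 5.92) × 19.8 / 1580 = 5040 m³.
Wasting from the return line (neglecting effluent solids): Q_w = V·X / (θ_c·X_r) = 5040 × 1580 / (19.8 × 11200) = 35.91 m³/d.

Q_w ≈ 35.9 m³/d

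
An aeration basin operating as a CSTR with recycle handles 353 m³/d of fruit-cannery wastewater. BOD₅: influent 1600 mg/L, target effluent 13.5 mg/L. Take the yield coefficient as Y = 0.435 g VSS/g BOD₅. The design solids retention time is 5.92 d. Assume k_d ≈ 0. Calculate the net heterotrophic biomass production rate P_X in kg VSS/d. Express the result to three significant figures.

No decay correction is needed, so Y_obs = Y = 0.435.
Q·(S₀ − S) = 353 × (1600 − 13.5) × 10⁻³ = 560.0 kg/d removed.
So the net sludge growth is P_X = 0.4350 × 560.0 = 243.6 kg VSS/d.

P_X ≈ 244 kg VSS/d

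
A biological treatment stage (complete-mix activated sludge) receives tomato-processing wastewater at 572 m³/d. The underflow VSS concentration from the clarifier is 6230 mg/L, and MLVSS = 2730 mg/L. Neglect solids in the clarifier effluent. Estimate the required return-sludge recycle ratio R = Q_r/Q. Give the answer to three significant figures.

R ≈ 0.780

Mass balance around the secondary clarifier (neglecting effluent solids): R = X / (X_r − X) = 2730 / (6230 − 2730) = 0.7800.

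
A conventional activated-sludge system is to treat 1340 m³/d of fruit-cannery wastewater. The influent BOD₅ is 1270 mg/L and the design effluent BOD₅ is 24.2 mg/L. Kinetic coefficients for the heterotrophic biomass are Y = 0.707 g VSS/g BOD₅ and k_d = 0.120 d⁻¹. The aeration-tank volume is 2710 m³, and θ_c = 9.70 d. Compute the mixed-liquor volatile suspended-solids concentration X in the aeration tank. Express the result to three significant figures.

Solving the biomass balance for X: X = Y Q (S₀−S) θ_c / [V (1+k_d θ_c)] = 0.707 × 1340 × (1270 − 24.2) × 9.70 / [2710 × (1 + 0.120 × 9.70)] = 1952 mg/L.

X ≈ 1950 mg/L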